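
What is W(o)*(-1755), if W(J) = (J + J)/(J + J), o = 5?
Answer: -1755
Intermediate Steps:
W(J) = 1 (W(J) = (2*J)/((2*J)) = (2*J)*(1/(2*J)) = 1)
W(o)*(-1755) = 1*(-1755) = -1755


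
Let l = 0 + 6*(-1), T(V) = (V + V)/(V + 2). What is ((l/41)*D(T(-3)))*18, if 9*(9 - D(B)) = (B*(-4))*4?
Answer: -2124/41 ≈ -51.805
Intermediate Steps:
T(V) = 2*V/(2 + V) (T(V) = (2*V)/(2 + V) = 2*V/(2 + V))
D(B) = 9 + 16*B/9 (D(B) = 9 - B*(-4)*4/9 = 9 - (-4*B)*4/9 = 9 - (-16)*B/9 = 9 + 16*B/9)
l = -6 (l = 0 - 6 = -6)
((l/41)*D(T(-3)))*18 = ((-6/41)*(9 + 16*(2*(-3)/(2 - 3))/9))*18 = ((-6*1/41)*(9 + 16*(2*(-3)/(-1))/9))*18 = -6*(9 + 16*(2*(-3)*(-1))/9)/41*18 = -6*(9 + (16/9)*6)/41*18 = -6*(9 + 32/3)/41*18 = -6/41*59/3*18 = -118/41*18 = -2124/41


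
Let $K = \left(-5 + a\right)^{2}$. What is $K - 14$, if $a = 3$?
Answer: $-10$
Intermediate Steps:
$K = 4$ ($K = \left(-5 + 3\right)^{2} = \left(-2\right)^{2} = 4$)
$K - 14 = 4 - 14 = -10$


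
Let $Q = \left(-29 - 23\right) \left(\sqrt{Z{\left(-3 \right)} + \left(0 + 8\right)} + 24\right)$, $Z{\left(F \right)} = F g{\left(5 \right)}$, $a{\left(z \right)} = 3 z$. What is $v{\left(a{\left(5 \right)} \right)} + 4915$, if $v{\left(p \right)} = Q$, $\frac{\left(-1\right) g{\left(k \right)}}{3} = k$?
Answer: $3667 - 52 \sqrt{53} \approx 3288.4$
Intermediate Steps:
$g{\left(k \right)} = - 3 k$
$Z{\left(F \right)} = - 15 F$ ($Z{\left(F \right)} = F \left(\left(-3\right) 5\right) = F \left(-15\right) = - 15 F$)
$Q = -1248 - 52 \sqrt{53}$ ($Q = \left(-29 - 23\right) \left(\sqrt{\left(-15\right) \left(-3\right) + \left(0 + 8\right)} + 24\right) = - 52 \left(\sqrt{45 + 8} + 24\right) = - 52 \left(\sqrt{53} + 24\right) = - 52 \left(24 + \sqrt{53}\right) = -1248 - 52 \sqrt{53} \approx -1626.6$)
$v{\left(p \right)} = -1248 - 52 \sqrt{53}$
$v{\left(a{\left(5 \right)} \right)} + 4915 = \left(-1248 - 52 \sqrt{53}\right) + 4915 = 3667 - 52 \sqrt{53}$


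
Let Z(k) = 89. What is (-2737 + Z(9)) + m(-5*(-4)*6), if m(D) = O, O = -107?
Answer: -2755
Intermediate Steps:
m(D) = -107
(-2737 + Z(9)) + m(-5*(-4)*6) = (-2737 + 89) - 107 = -2648 - 107 = -2755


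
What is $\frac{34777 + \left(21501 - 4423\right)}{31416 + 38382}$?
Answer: $\frac{17285}{23266} \approx 0.74293$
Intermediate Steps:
$\frac{34777 + \left(21501 - 4423\right)}{31416 + 38382} = \frac{34777 + \left(21501 - 4423\right)}{69798} = \left(34777 + 17078\right) \frac{1}{69798} = 51855 \cdot \frac{1}{69798} = \frac{17285}{23266}$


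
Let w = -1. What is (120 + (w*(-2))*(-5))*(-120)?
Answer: -13200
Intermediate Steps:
(120 + (w*(-2))*(-5))*(-120) = (120 - 1*(-2)*(-5))*(-120) = (120 + 2*(-5))*(-120) = (120 - 10)*(-120) = 110*(-120) = -13200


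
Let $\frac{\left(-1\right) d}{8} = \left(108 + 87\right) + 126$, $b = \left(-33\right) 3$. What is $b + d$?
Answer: $-2667$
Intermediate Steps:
$b = -99$
$d = -2568$ ($d = - 8 \left(\left(108 + 87\right) + 126\right) = - 8 \left(195 + 126\right) = \left(-8\right) 321 = -2568$)
$b + d = -99 - 2568 = -2667$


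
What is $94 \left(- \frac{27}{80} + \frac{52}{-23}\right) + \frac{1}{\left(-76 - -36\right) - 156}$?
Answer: $- \frac{11010873}{45080} \approx -244.25$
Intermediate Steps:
$94 \left(- \frac{27}{80} + \frac{52}{-23}\right) + \frac{1}{\left(-76 - -36\right) - 156} = 94 \left(\left(-27\right) \frac{1}{80} + 52 \left(- \frac{1}{23}\right)\right) + \frac{1}{\left(-76 + 36\right) - 156} = 94 \left(- \frac{27}{80} - \frac{52}{23}\right) + \frac{1}{-40 - 156} = 94 \left(- \frac{4781}{1840}\right) + \frac{1}{-196} = - \frac{224707}{920} - \frac{1}{196} = - \frac{11010873}{45080}$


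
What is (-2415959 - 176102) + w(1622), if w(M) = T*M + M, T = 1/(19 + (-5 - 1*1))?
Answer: -33674085/13 ≈ -2.5903e+6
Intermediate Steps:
T = 1/13 (T = 1/(19 + (-5 - 1)) = 1/(19 - 6) = 1/13 ≈ 0.076923)
w(M) = 14*M/13 (w(M) = M/13 + M = 14*M/13)
(-2415959 - 176102) + w(1622) = (-2415959 - 176102) + (14/13)*1622 = -2592061 + 22708/13 = -33674085/13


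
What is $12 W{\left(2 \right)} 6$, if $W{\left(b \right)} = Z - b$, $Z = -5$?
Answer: $-504$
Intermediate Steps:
$W{\left(b \right)} = -5 - b$
$12 W{\left(2 \right)} 6 = 12 \left(-5 - 2\right) 6 = 12 \left(-7\right) 6 = \left(-84\right) 6 = -504$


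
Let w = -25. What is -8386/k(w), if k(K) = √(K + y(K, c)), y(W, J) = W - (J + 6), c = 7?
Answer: 1198*I*√7/3 ≈ 1056.5*I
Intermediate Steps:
y(W, J) = -6 + W - J (y(W, J) = W - (6 + J) = W + (-6 - J) = -6 + W - J)
k(K) = √(-13 + 2*K) (k(K) = √(K + (-6 + K - 1*7)) = √(K + (-6 + K - 7)) = √(K + (-13 + K)) = √(-13 + 2*K))
-8386/k(w) = -8386/√(-13 + 2*(-25)) = -8386/√(-13 - 50) = -8386*(-I*√7/21) = -(-1198)*I*√7/3 = 1198*I*√7/3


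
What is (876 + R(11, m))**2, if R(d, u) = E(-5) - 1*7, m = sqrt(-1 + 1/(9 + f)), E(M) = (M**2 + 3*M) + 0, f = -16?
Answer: 772641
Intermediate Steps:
E(M) = M**2 + 3*M
m = 2*I*sqrt(14)/7 (m = sqrt(-1 + 1/(9 - 16)) = sqrt(-1 + 1/(-7)) = sqrt(-1 - 1/7) = sqrt(-8/7) = 2*I*sqrt(14)/7 ≈ 1.069*I)
R(d, u) = 3 (R(d, u) = -5*(3 - 5) - 1*7 = -5*(-2) - 7 = 10 - 7 = 3)
(876 + R(11, m))**2 = (876 + 3)**2 = 879**2 = 772641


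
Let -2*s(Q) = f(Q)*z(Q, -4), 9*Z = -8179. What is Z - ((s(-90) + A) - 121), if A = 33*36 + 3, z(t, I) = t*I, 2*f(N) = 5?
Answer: -13759/9 ≈ -1528.8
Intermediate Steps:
Z = -8179/9 (Z = (1/9)*(-8179) = -8179/9 ≈ -908.78)
f(N) = 5/2 (f(N) = (1/2)*5 = 5/2)
z(t, I) = I*t
A = 1191 (A = 1188 + 3 = 1191)
s(Q) = 5*Q (s(Q) = -5*(-4*Q)/4 = -(-5)*Q = 5*Q)
Z - ((s(-90) + A) - 121) = -8179/9 - ((5*(-90) + 1191) - 121) = -8179/9 - ((-450 + 1191) - 121) = -8179/9 - (741 - 121) = -8179/9 - 1*620 = -8179/9 - 620 = -13759/9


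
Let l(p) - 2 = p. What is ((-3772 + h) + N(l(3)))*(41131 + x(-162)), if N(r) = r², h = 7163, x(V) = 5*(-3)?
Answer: 140452256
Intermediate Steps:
x(V) = -15
l(p) = 2 + p
((-3772 + h) + N(l(3)))*(41131 + x(-162)) = ((-3772 + 7163) + (2 + 3)²)*(41131 - 15) = (3391 + 5²)*41116 = (3391 + 25)*41116 = 3416*41116 = 140452256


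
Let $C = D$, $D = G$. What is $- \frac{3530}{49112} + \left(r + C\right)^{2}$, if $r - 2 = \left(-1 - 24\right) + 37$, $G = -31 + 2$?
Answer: $\frac{5523335}{24556} \approx 224.93$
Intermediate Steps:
$G = -29$
$D = -29$
$r = 14$ ($r = 2 + \left(\left(-1 - 24\right) + 37\right) = 2 + \left(-25 + 37\right) = 2 + 12 = 14$)
$C = -29$
$- \frac{3530}{49112} + \left(r + C\right)^{2} = - \frac{3530}{49112} + \left(14 - 29\right)^{2} = \left(-3530\right) \frac{1}{49112} + \left(-15\right)^{2} = - \frac{1765}{24556} + 225 = \frac{5523335}{24556}$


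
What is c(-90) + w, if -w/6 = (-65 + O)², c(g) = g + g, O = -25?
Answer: -48780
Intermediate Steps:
c(g) = 2*g
w = -48600 (w = -6*(-65 - 25)² = -6*(-90)² = -6*8100 = -48600)
c(-90) + w = 2*(-90) - 48600 = -180 - 48600 = -48780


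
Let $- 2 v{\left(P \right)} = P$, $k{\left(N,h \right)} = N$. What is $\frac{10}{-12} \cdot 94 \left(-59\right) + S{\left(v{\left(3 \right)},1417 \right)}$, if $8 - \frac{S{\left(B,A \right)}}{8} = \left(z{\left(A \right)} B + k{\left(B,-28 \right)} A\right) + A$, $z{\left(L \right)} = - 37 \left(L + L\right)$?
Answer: $- \frac{3743827}{3} \approx -1.2479 \cdot 10^{6}$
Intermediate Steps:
$z{\left(L \right)} = - 74 L$ ($z{\left(L \right)} = - 37 \cdot 2 L = - 74 L$)
$v{\left(P \right)} = - \frac{P}{2}$
$S{\left(B,A \right)} = 64 - 8 A + 584 A B$ ($S{\left(B,A \right)} = 64 - 8 \left(\left(- 74 A B + B A\right) + A\right) = 64 - 8 \left(\left(- 74 A B + A B\right) + A\right) = 64 - 8 \left(- 73 A B + A\right) = 64 - 8 \left(A - 73 A B\right) = 64 + \left(- 8 A + 584 A B\right) = 64 - 8 A + 584 A B$)
$\frac{10}{-12} \cdot 94 \left(-59\right) + S{\left(v{\left(3 \right)},1417 \right)} = \frac{10}{-12} \cdot 94 \left(-59\right) + \left(64 - 11336 + 584 \cdot 1417 \left(\left(- \frac{1}{2}\right) 3\right)\right) = 10 \left(- \frac{1}{12}\right) 94 \left(-59\right) + \left(64 - 11336 + 584 \cdot 1417 \left(- \frac{3}{2}\right)\right) = \left(- \frac{5}{6}\right) 94 \left(-59\right) - 1252564 = \left(- \frac{235}{3}\right) \left(-59\right) - 1252564 = \frac{13865}{3} - 1252564 = - \frac{3743827}{3}$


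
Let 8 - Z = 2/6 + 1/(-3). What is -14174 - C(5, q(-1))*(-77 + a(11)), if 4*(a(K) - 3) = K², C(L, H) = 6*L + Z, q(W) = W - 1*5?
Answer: -25023/2 ≈ -12512.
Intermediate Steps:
Z = 8 (Z = 8 - (2/6 + 1/(-3)) = 8 - (2*(⅙) + 1*(-⅓)) = 8 - (⅓ - ⅓) = 8 - 1*0 = 8 + 0 = 8)
q(W) = -5 + W (q(W) = W - 5 = -5 + W)
C(L, H) = 8 + 6*L (C(L, H) = 6*L + 8 = 8 + 6*L)
a(K) = 3 + K²/4
-14174 - C(5, q(-1))*(-77 + a(11)) = -14174 - (8 + 6*5)*(-77 + (3 + (¼)*11²)) = -14174 - (8 + 30)*(-77 + (3 + (¼)*121)) = -14174 - 38*(-77 + (3 + 121/4)) = -14174 - 38*(-77 + 133/4) = -14174 - 38*(-175)/4 = -14174 - 1*(-3325/2) = -14174 + 3325/2 = -25023/2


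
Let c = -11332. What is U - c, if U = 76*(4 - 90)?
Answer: 4796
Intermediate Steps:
U = -6536 (U = 76*(-86) = -6536)
U - c = -6536 - 1*(-11332) = -6536 + 11332 = 4796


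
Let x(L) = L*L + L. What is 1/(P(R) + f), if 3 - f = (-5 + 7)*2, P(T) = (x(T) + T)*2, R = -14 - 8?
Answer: 1/879 ≈ 0.0011377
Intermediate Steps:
x(L) = L + L² (x(L) = L² + L = L + L²)
R = -22
P(T) = 2*T + 2*T*(1 + T) (P(T) = (T*(1 + T) + T)*2 = (T + T*(1 + T))*2 = 2*T + 2*T*(1 + T))
f = -1 (f = 3 - (-5 + 7)*2 = 3 - 2*2 = 3 - 1*4 = 3 - 4 = -1)
1/(P(R) + f) = 1/(2*(-22)*(2 - 22) - 1) = 1/(2*(-22)*(-20) - 1) = 1/(880 - 1) = 1/879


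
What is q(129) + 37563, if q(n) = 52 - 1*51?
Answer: 37564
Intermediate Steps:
q(n) = 1 (q(n) = 52 - 51 = 1)
q(129) + 37563 = 1 + 37563 = 37564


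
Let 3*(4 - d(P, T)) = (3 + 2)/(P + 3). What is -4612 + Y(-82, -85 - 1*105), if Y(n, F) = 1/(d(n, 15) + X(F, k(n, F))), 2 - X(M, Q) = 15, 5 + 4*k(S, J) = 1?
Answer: -9814573/2128 ≈ -4612.1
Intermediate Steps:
k(S, J) = -1 (k(S, J) = -5/4 + (1/4)*1 = -5/4 + 1/4 = -1)
X(M, Q) = -13 (X(M, Q) = 2 - 1*15 = 2 - 15 = -13)
d(P, T) = 4 - 5/(3*(3 + P)) (d(P, T) = 4 - (3 + 2)/(3*(P + 3)) = 4 - 5/(3*(3 + P)))
Y(n, F) = 1/(-13 + (31 + 12*n)/(3*(3 + n))) (Y(n, F) = 1/((31 + 12*n)/(3*(3 + n)) - 13) = 1/(-13 + (31 + 12*n)/(3*(3 + n))))
-4612 + Y(-82, -85 - 1*105) = -4612 + 3*(-3 - 1*(-82))/(86 + 27*(-82)) = -4612 + 3*(-3 + 82)/(86 - 2214) = -4612 + 3*79/(-2128) = -4612 + 3*(-1/2128)*79 = -4612 - 237/2128 = -9814573/2128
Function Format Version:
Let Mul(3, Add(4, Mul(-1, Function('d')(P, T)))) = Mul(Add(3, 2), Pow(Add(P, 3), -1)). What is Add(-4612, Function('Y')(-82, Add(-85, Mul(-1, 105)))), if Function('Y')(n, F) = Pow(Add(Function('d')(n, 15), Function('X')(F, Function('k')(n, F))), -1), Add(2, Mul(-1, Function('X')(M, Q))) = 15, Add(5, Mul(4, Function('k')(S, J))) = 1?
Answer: Rational(-9814573, 2128) ≈ -4612.1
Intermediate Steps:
Function('k')(S, J) = -1 (Function('k')(S, J) = Add(Rational(-5, 4), Mul(Rational(1, 4), 1)) = Add(Rational(-5, 4), Rational(1, 4)) = -1)
Function('X')(M, Q) = -13 (Function('X')(M, Q) = Add(2, Mul(-1, 15)) = Add(2, -15) = -13)
Function('d')(P, T) = Add(4, Mul(Rational(-5, 3), Pow(Add(3, P), -1))) (Function('d')(P, T) = Add(4, Mul(Rational(-1, 3), Mul(Add(3, 2), Pow(Add(P, 3), -1)))) = Add(4, Mul(Rational(-1, 3), Mul(5, Pow(Add(3, P), -1)))) = Add(4, Mul(Rational(-5, 3), Pow(Add(3, P), -1))))
Function('Y')(n, F) = Pow(Add(-13, Mul(Rational(1, 3), Pow(Add(3, n), -1), Add(31, Mul(12, n)))), -1) (Function('Y')(n, F) = Pow(Add(Mul(Rational(1, 3), Pow(Add(3, n), -1), Add(31, Mul(12, n))), -13), -1) = Pow(Add(-13, Mul(Rational(1, 3), Pow(Add(3, n), -1), Add(31, Mul(12, n)))), -1))
Add(-4612, Function('Y')(-82, Add(-85, Mul(-1, 105)))) = Add(-4612, Mul(3, Pow(Add(86, Mul(27, -82)), -1), Add(-3, Mul(-1, -82)))) = Add(-4612, Mul(3, Pow(Add(86, -2214), -1), Add(-3, 82))) = Add(-4612, Mul(3, Pow(-2128, -1), 79)) = Add(-4612, Mul(3, Rational(-1, 2128), 79)) = Add(-4612, Rational(-237, 2128)) = Rational(-9814573, 2128)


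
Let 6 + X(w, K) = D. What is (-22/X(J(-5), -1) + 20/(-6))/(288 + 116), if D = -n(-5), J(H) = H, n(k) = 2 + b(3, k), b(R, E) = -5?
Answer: 1/101 ≈ 0.0099010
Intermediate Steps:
n(k) = -3 (n(k) = 2 - 5 = -3)
D = 3 (D = -1*(-3) = 3)
X(w, K) = -3 (X(w, K) = -6 + 3 = -3)
(-22/X(J(-5), -1) + 20/(-6))/(288 + 116) = (-22/(-3) + 20/(-6))/(288 + 116) = (-22*(-1/3) + 20*(-1/6))/404 = (22/3 - 10/3)/404 = (1/404)*4 = 1/101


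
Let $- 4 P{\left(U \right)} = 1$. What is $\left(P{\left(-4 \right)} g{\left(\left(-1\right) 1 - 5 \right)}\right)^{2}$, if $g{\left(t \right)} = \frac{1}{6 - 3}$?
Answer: $\frac{1}{144} \approx 0.0069444$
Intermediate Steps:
$g{\left(t \right)} = \frac{1}{3}$ ($g{\left(t \right)} = \frac{1}{6 + \left(-3 + 0\right)} = \frac{1}{6 - 3} = \frac{1}{3}$)
$P{\left(U \right)} = - \frac{1}{4}$ ($P{\left(U \right)} = \left(- \frac{1}{4}\right) 1 = - \frac{1}{4}$)
$\left(P{\left(-4 \right)} g{\left(\left(-1\right) 1 - 5 \right)}\right)^{2} = \left(\left(- \frac{1}{4}\right) \frac{1}{3}\right)^{2} = \left(- \frac{1}{12}\right)^{2} = \frac{1}{144}$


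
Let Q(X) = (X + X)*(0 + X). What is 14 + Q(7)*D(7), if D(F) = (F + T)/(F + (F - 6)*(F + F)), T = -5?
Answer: 70/3 ≈ 23.333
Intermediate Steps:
Q(X) = 2*X² (Q(X) = (2*X)*X = 2*X²)
D(F) = (-5 + F)/(F + 2*F*(-6 + F)) (D(F) = (F - 5)/(F + (F - 6)*(F + F)) = (-5 + F)/(F + (-6 + F)*(2*F)) = (-5 + F)/(F + 2*F*(-6 + F)))
14 + Q(7)*D(7) = 14 + (2*7²)*((-5 + 7)/(7*(-11 + 2*7))) = 14 + (2*49)*((⅐)*2/(-11 + 14)) = 14 + 98*((⅐)*2/3) = 14 + 98*((⅐)*(⅓)*2) = 14 + 98*(2/21) = 14 + 28/3 = 70/3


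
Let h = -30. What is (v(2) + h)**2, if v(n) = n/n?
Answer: 841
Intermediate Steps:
v(n) = 1
(v(2) + h)**2 = (1 - 30)**2 = (-29)**2 = 841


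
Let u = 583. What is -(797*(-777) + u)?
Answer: 618686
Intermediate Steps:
-(797*(-777) + u) = -(797*(-777) + 583) = -(-619269 + 583) = -1*(-618686) = 618686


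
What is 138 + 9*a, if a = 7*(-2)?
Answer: 12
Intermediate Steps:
a = -14
138 + 9*a = 138 + 9*(-14) = 138 - 126 = 12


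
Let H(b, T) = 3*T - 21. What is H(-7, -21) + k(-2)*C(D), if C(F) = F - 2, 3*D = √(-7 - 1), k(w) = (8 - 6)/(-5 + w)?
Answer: -584/7 - 4*I*√2/21 ≈ -83.429 - 0.26937*I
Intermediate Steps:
k(w) = 2/(-5 + w)
D = 2*I*√2/3 (D = √(-7 - 1)/3 = √(-8)/3 = (2*I*√2)/3 = 2*I*√2/3 ≈ 0.94281*I)
H(b, T) = -21 + 3*T
C(F) = -2 + F
H(-7, -21) + k(-2)*C(D) = (-21 + 3*(-21)) + (2/(-5 - 2))*(-2 + 2*I*√2/3) = (-21 - 63) + (2/(-7))*(-2 + 2*I*√2/3) = -84 + (2*(-⅐))*(-2 + 2*I*√2/3) = -84 - 2*(-2 + 2*I*√2/3)/7 = -84 + (4/7 - 4*I*√2/21) = -584/7 - 4*I*√2/21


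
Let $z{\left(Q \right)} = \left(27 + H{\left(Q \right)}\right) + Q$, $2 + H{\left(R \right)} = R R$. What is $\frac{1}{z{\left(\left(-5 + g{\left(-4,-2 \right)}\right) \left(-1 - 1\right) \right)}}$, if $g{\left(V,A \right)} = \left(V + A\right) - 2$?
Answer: $\frac{1}{727} \approx 0.0013755$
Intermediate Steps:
$H{\left(R \right)} = -2 + R^{2}$ ($H{\left(R \right)} = -2 + R R = -2 + R^{2}$)
$g{\left(V,A \right)} = -2 + A + V$ ($g{\left(V,A \right)} = \left(A + V\right) - 2 = -2 + A + V$)
$z{\left(Q \right)} = 25 + Q + Q^{2}$ ($z{\left(Q \right)} = \left(27 + \left(-2 + Q^{2}\right)\right) + Q = \left(25 + Q^{2}\right) + Q = 25 + Q + Q^{2}$)
$\frac{1}{z{\left(\left(-5 + g{\left(-4,-2 \right)}\right) \left(-1 - 1\right) \right)}} = \frac{1}{25 + \left(-5 - 8\right) \left(-1 - 1\right) + \left(\left(-5 - 8\right) \left(-1 - 1\right)\right)^{2}} = \frac{1}{25 + \left(-5 - 8\right) \left(-2\right) + \left(\left(-5 - 8\right) \left(-2\right)\right)^{2}} = \frac{1}{25 - -26 + \left(\left(-13\right) \left(-2\right)\right)^{2}} = \frac{1}{25 + 26 + 26^{2}} = \frac{1}{25 + 26 + 676} = \frac{1}{727}$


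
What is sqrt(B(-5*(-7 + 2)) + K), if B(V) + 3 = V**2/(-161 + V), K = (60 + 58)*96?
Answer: 5*sqrt(2093822)/68 ≈ 106.40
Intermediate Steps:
K = 11328 (K = 118*96 = 11328)
B(V) = -3 + V**2/(-161 + V)
sqrt(B(-5*(-7 + 2)) + K) = sqrt((483 + (-5*(-7 + 2))**2 - (-15)*(-7 + 2))/(-161 - 5*(-7 + 2)) + 11328) = sqrt((483 + (-5*(-5))**2 - (-15)*(-5))/(-161 - 5*(-5)) + 11328) = sqrt((483 + 25**2 - 3*25)/(-161 + 25) + 11328) = sqrt((483 + 625 - 75)/(-136) + 11328) = sqrt(-1/136*1033 + 11328) = sqrt(-1033/136 + 11328) = sqrt(1539575/136) = 5*sqrt(2093822)/68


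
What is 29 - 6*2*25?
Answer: -271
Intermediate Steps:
29 - 6*2*25 = 29 - 12*25 = 29 - 300 = -271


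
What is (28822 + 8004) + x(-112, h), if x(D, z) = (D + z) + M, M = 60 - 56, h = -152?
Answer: 36566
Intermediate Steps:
M = 4
x(D, z) = 4 + D + z (x(D, z) = (D + z) + 4 = 4 + D + z)
(28822 + 8004) + x(-112, h) = (28822 + 8004) + (4 - 112 - 152) = 36826 - 260 = 36566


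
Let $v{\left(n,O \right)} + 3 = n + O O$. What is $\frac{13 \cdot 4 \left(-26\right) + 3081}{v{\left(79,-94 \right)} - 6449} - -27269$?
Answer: $\frac{67165276}{2463} \approx 27270.0$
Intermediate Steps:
$v{\left(n,O \right)} = -3 + n + O^{2}$ ($v{\left(n,O \right)} = -3 + \left(n + O O\right) = -3 + \left(n + O^{2}\right) = -3 + n + O^{2}$)
$\frac{13 \cdot 4 \left(-26\right) + 3081}{v{\left(79,-94 \right)} - 6449} - -27269 = \frac{13 \cdot 4 \left(-26\right) + 3081}{\left(-3 + 79 + \left(-94\right)^{2}\right) - 6449} - -27269 = \frac{52 \left(-26\right) + 3081}{\left(-3 + 79 + 8836\right) - 6449} + 27269 = \frac{-1352 + 3081}{8912 - 6449} + 27269 = \frac{1729}{2463} + 27269 = \frac{67165276}{2463}$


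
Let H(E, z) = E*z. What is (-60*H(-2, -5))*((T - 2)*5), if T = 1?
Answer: 3000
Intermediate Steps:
(-60*H(-2, -5))*((T - 2)*5) = (-(-120)*(-5))*((1 - 2)*5) = (-60*10)*(-1*5) = -600*(-5) = 3000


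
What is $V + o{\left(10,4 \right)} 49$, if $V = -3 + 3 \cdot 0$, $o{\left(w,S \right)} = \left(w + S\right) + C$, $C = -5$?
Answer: $438$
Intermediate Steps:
$o{\left(w,S \right)} = -5 + S + w$ ($o{\left(w,S \right)} = \left(w + S\right) - 5 = \left(S + w\right) - 5 = -5 + S + w$)
$V = -3$ ($V = -3 + 0 = -3$)
$V + o{\left(10,4 \right)} 49 = -3 + \left(-5 + 4 + 10\right) 49 = -3 + 9 \cdot 49 = -3 + 441 = 438$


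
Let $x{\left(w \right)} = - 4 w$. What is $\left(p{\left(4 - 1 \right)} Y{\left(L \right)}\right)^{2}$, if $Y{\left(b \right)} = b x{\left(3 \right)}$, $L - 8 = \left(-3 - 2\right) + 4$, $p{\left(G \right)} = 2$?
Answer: $28224$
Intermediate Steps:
$L = 7$ ($L = 8 + \left(\left(-3 - 2\right) + 4\right) = 8 + \left(-5 + 4\right) = 8 - 1 = 7$)
$Y{\left(b \right)} = - 12 b$ ($Y{\left(b \right)} = b \left(\left(-4\right) 3\right) = b \left(-12\right) = - 12 b$)
$\left(p{\left(4 - 1 \right)} Y{\left(L \right)}\right)^{2} = \left(2 \left(\left(-12\right) 7\right)\right)^{2} = \left(2 \left(-84\right)\right)^{2} = \left(-168\right)^{2} = 28224$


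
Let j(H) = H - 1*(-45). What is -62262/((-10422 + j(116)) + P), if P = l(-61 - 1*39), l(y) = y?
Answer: 62262/10361 ≈ 6.0093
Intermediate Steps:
j(H) = 45 + H (j(H) = H + 45 = 45 + H)
P = -100 (P = -61 - 1*39 = -61 - 39 = -100)
-62262/((-10422 + j(116)) + P) = -62262/((-10422 + (45 + 116)) - 100) = -62262/((-10422 + 161) - 100) = -62262/(-10261 - 100) = -62262/(-10361) = -62262*(-1/10361) = 62262/10361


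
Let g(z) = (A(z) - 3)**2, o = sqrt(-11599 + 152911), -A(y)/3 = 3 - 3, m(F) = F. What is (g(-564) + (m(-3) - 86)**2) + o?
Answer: 7930 + 32*sqrt(138) ≈ 8305.9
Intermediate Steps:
A(y) = 0 (A(y) = -3*(3 - 3) = -3*0 = 0)
o = 32*sqrt(138) (o = sqrt(141312) = 32*sqrt(138) ≈ 375.92)
g(z) = 9 (g(z) = (0 - 3)**2 = (-3)**2 = 9)
(g(-564) + (m(-3) - 86)**2) + o = (9 + (-3 - 86)**2) + 32*sqrt(138) = (9 + (-89)**2) + 32*sqrt(138) = (9 + 7921) + 32*sqrt(138) = 7930 + 32*sqrt(138)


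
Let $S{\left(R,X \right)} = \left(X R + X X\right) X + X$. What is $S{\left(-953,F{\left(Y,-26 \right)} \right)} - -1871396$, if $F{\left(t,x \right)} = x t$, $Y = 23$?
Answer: $-552773006$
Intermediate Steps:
$F{\left(t,x \right)} = t x$
$S{\left(R,X \right)} = X + X \left(X^{2} + R X\right)$ ($S{\left(R,X \right)} = \left(R X + X^{2}\right) X + X = \left(X^{2} + R X\right) X + X = X \left(X^{2} + R X\right) + X = X + X \left(X^{2} + R X\right)$)
$S{\left(-953,F{\left(Y,-26 \right)} \right)} - -1871396 = 23 \left(-26\right) \left(1 + \left(23 \left(-26\right)\right)^{2} - 953 \cdot 23 \left(-26\right)\right) - -1871396 = - 598 \left(1 + \left(-598\right)^{2} - -569894\right) + 1871396 = - 598 \left(1 + 357604 + 569894\right) + 1871396 = \left(-598\right) 927499 + 1871396 = -554644402 + 1871396 = -552773006$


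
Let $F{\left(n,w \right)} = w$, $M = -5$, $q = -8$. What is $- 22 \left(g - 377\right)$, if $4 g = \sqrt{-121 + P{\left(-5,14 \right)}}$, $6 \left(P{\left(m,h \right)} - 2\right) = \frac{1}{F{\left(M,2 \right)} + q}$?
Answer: $8294 - \frac{11 i \sqrt{4285}}{12} \approx 8294.0 - 60.005 i$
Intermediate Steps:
$P{\left(m,h \right)} = \frac{71}{36}$ ($P{\left(m,h \right)} = 2 + \frac{1}{6 \left(2 - 8\right)} = 2 + \frac{1}{6 \left(-6\right)} = 2 + \frac{1}{6} \left(- \frac{1}{6}\right) = 2 - \frac{1}{36} = \frac{71}{36}$)
$g = \frac{i \sqrt{4285}}{24}$ ($g = \frac{\sqrt{-121 + \frac{71}{36}}}{4} = \frac{\sqrt{- \frac{4285}{36}}}{4} = \frac{\frac{1}{6} i \sqrt{4285}}{4} = \frac{i \sqrt{4285}}{24} \approx 2.7275 i$)
$- 22 \left(g - 377\right) = - 22 \left(\frac{i \sqrt{4285}}{24} - 377\right) = - 22 \left(-377 + \frac{i \sqrt{4285}}{24}\right) = 8294 - \frac{11 i \sqrt{4285}}{12}$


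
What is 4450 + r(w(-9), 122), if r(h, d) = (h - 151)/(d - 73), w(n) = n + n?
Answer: 217881/49 ≈ 4446.5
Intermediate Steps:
w(n) = 2*n
r(h, d) = (-151 + h)/(-73 + d)
4450 + r(w(-9), 122) = 4450 + (-151 + 2*(-9))/(-73 + 122) = 4450 + (-151 - 18)/49 = 4450 + (1/49)*(-169) = 4450 - 169/49 = 217881/49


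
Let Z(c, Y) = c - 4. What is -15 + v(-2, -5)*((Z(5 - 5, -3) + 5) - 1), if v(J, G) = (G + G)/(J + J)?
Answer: -15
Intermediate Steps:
Z(c, Y) = -4 + c
v(J, G) = G/J (v(J, G) = (2*G)/((2*J)) = (2*G)*(1/(2*J)) = G/J)
-15 + v(-2, -5)*((Z(5 - 5, -3) + 5) - 1) = -15 + (-5/(-2))*(((-4 + (5 - 5)) + 5) - 1) = -15 + (-5*(-½))*(((-4 + 0) + 5) - 1) = -15 + 5*((-4 + 5) - 1)/2 = -15 + 5*(1 - 1)/2 = -15 + (5/2)*0 = -15 + 0 = -15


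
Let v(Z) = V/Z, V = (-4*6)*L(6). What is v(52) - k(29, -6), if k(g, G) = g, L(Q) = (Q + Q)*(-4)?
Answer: -89/13 ≈ -6.8462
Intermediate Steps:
L(Q) = -8*Q (L(Q) = (2*Q)*(-4) = -8*Q)
V = 1152 (V = (-4*6)*(-8*6) = -24*(-48) = 1152)
v(Z) = 1152/Z
v(52) - k(29, -6) = 1152/52 - 1*29 = 1152*(1/52) - 29 = 288/13 - 29 = -89/13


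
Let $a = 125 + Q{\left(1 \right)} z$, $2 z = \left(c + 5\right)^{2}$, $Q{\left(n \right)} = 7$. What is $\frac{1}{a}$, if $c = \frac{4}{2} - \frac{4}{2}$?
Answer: $\frac{2}{425} \approx 0.0047059$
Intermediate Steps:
$c = 0$ ($c = 4 \cdot \frac{1}{2} - 2 = 2 - 2 = 0$)
$z = \frac{25}{2}$ ($z = \frac{\left(0 + 5\right)^{2}}{2} = \frac{5^{2}}{2} = \frac{1}{2} \cdot 25 = \frac{25}{2} \approx 12.5$)
$a = \frac{425}{2}$ ($a = 125 + 7 \cdot \frac{25}{2} = 125 + \frac{175}{2} = \frac{425}{2} \approx 212.5$)
$\frac{1}{a} = \frac{1}{\frac{425}{2}} = \frac{2}{425}$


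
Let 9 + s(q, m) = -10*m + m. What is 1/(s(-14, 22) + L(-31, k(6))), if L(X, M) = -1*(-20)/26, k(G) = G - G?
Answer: -13/2681 ≈ -0.0048489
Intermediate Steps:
s(q, m) = -9 - 9*m (s(q, m) = -9 + (-10*m + m) = -9 - 9*m)
k(G) = 0
L(X, M) = 10/13 (L(X, M) = 20*(1/26) = 10/13)
1/(s(-14, 22) + L(-31, k(6))) = 1/((-9 - 9*22) + 10/13) = 1/((-9 - 198) + 10/13) = 1/(-207 + 10/13) = 1/(-2681/13) = -13/2681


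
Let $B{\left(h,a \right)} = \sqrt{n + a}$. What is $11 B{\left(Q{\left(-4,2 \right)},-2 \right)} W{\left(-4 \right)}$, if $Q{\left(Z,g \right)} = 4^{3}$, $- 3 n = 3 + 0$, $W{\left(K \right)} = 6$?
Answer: $66 i \sqrt{3} \approx 114.32 i$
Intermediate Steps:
$n = -1$ ($n = - \frac{3 + 0}{3} = \left(- \frac{1}{3}\right) 3 = -1$)
$Q{\left(Z,g \right)} = 64$
$B{\left(h,a \right)} = \sqrt{-1 + a}$
$11 B{\left(Q{\left(-4,2 \right)},-2 \right)} W{\left(-4 \right)} = 11 \sqrt{-1 - 2} \cdot 6 = 11 \sqrt{-3} \cdot 6 = 11 i \sqrt{3} \cdot 6 = 66 i \sqrt{3}$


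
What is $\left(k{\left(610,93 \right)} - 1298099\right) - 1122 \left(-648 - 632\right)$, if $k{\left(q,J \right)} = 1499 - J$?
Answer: $139467$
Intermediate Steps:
$\left(k{\left(610,93 \right)} - 1298099\right) - 1122 \left(-648 - 632\right) = \left(\left(1499 - 93\right) - 1298099\right) - 1122 \left(-648 - 632\right) = \left(\left(1499 - 93\right) - 1298099\right) - 1122 \left(-1280\right) = \left(1406 - 1298099\right) - -1436160 = -1296693 + 1436160 = 139467$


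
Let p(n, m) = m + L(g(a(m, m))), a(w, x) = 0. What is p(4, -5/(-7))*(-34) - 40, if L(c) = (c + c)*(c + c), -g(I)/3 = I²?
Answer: -450/7 ≈ -64.286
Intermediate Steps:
g(I) = -3*I²
L(c) = 4*c² (L(c) = (2*c)*(2*c) = 4*c²)
p(n, m) = m (p(n, m) = m + 4*(-3*0²)² = m + 4*(-3*0)² = m + 4*0² = m + 4*0 = m + 0 = m)
p(4, -5/(-7))*(-34) - 40 = -5/(-7)*(-34) - 40 = -5*(-⅐)*(-34) - 40 = (5/7)*(-34) - 40 = -170/7 - 40 = -450/7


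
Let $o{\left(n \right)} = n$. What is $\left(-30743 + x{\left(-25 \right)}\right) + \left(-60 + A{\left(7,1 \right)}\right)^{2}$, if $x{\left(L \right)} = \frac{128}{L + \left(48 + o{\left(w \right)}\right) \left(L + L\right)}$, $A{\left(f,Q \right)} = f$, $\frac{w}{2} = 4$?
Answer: $- \frac{78913678}{2825} \approx -27934.0$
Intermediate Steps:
$w = 8$ ($w = 2 \cdot 4 = 8$)
$x{\left(L \right)} = \frac{128}{113 L}$ ($x{\left(L \right)} = \frac{128}{L + \left(48 + 8\right) \left(L + L\right)} = \frac{128}{L + 56 \cdot 2 L} = \frac{128}{L + 112 L} = \frac{128}{113 L}$)
$\left(-30743 + x{\left(-25 \right)}\right) + \left(-60 + A{\left(7,1 \right)}\right)^{2} = \left(-30743 + \frac{128}{113 \left(-25\right)}\right) + \left(-60 + 7\right)^{2} = \left(-30743 + \frac{128}{113} \left(- \frac{1}{25}\right)\right) + \left(-53\right)^{2} = \left(-30743 - \frac{128}{2825}\right) + 2809 = - \frac{86849103}{2825} + 2809 = - \frac{78913678}{2825}$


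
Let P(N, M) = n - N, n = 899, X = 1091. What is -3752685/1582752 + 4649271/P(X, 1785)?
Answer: -25553345449/1055168 ≈ -24217.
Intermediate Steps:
P(N, M) = 899 - N
-3752685/1582752 + 4649271/P(X, 1785) = -3752685/1582752 + 4649271/(899 - 1*1091) = -3752685*1/1582752 + 4649271/(899 - 1091) = -1250895/527584 + 4649271/(-192) = -1250895/527584 + 4649271*(-1/192) = -1250895/527584 - 1549757/64 = -25553345449/1055168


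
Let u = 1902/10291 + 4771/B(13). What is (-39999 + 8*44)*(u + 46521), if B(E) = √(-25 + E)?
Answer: -462950779071/251 + 189155837*I*√3/6 ≈ -1.8444e+9 + 5.4605e+7*I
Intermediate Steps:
u = 1902/10291 - 4771*I*√3/6 (u = 1902/10291 + 4771/(√(-25 + 13)) = 1902*(1/10291) + 4771/(√(-12)) = 1902/10291 + 4771/((2*I*√3)) = 1902/10291 + 4771*(-I*√3/6) = 1902/10291 - 4771*I*√3/6 ≈ 0.18482 - 1377.3*I)
(-39999 + 8*44)*(u + 46521) = (-39999 + 8*44)*((1902/10291 - 4771*I*√3/6) + 46521) = (-39999 + 352)*(478749513/10291 - 4771*I*√3/6) = -39647*(478749513/10291 - 4771*I*√3/6) = -462950779071/251 + 189155837*I*√3/6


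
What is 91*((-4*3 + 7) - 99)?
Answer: -9464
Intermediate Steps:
91*((-4*3 + 7) - 99) = 91*((-12 + 7) - 99) = 91*(-5 - 99) = 91*(-104) = -9464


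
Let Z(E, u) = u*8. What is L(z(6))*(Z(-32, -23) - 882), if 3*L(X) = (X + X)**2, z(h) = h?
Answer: -51168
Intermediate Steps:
Z(E, u) = 8*u
L(X) = 4*X**2/3 (L(X) = (X + X)**2/3 = (2*X)**2/3 = (4*X**2)/3 = 4*X**2/3)
L(z(6))*(Z(-32, -23) - 882) = ((4/3)*6**2)*(8*(-23) - 882) = ((4/3)*36)*(-184 - 882) = 48*(-1066) = -51168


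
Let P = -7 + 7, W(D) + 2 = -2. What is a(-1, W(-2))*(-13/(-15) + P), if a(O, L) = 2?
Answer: 26/15 ≈ 1.7333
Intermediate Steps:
W(D) = -4 (W(D) = -2 - 2 = -4)
P = 0
a(-1, W(-2))*(-13/(-15) + P) = 2*(-13/(-15) + 0) = 2*(-13*(-1/15) + 0) = 2*(13/15 + 0) = 2*(13/15) = 26/15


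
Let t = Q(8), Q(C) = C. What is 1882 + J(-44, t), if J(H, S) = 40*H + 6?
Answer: 128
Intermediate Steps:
t = 8
J(H, S) = 6 + 40*H
1882 + J(-44, t) = 1882 + (6 + 40*(-44)) = 1882 + (6 - 1760) = 1882 - 1754 = 128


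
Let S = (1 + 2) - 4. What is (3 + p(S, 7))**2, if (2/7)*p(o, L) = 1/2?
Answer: 361/16 ≈ 22.563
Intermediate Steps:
S = -1 (S = 3 - 4 = -1)
p(o, L) = 7/4 (p(o, L) = (7/2)/2 = (7/2)*(1/2) = 7/4)
(3 + p(S, 7))**2 = (3 + 7/4)**2 = (19/4)**2 = 361/16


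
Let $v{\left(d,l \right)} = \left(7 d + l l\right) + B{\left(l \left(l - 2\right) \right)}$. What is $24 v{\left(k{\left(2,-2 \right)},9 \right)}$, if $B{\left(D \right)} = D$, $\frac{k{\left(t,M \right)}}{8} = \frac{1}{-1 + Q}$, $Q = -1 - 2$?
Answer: $3120$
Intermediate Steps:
$Q = -3$ ($Q = -1 - 2 = -3$)
$k{\left(t,M \right)} = -2$ ($k{\left(t,M \right)} = \frac{8}{-1 - 3} = \frac{8}{-4} = 8 \left(- \frac{1}{4}\right) = -2$)
$v{\left(d,l \right)} = l^{2} + 7 d + l \left(-2 + l\right)$ ($v{\left(d,l \right)} = \left(7 d + l l\right) + l \left(l - 2\right) = \left(7 d + l^{2}\right) + l \left(-2 + l\right) = \left(l^{2} + 7 d\right) + l \left(-2 + l\right) = l^{2} + 7 d + l \left(-2 + l\right)$)
$24 v{\left(k{\left(2,-2 \right)},9 \right)} = 24 \left(9^{2} + 7 \left(-2\right) + 9 \left(-2 + 9\right)\right) = 24 \left(81 - 14 + 9 \cdot 7\right) = 24 \left(81 - 14 + 63\right) = 24 \cdot 130 = 3120$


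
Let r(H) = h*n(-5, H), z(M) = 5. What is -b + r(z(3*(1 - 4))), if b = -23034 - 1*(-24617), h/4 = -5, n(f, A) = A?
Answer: -1683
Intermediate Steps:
h = -20 (h = 4*(-5) = -20)
b = 1583 (b = -23034 + 24617 = 1583)
r(H) = -20*H
-b + r(z(3*(1 - 4))) = -1*1583 - 20*5 = -1583 - 100 = -1683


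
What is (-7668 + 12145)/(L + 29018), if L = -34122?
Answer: -407/464 ≈ -0.87716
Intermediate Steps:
(-7668 + 12145)/(L + 29018) = (-7668 + 12145)/(-34122 + 29018) = 4477/(-5104) = 4477*(-1/5104) = -407/464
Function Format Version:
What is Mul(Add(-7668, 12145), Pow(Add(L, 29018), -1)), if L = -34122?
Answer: Rational(-407, 464) ≈ -0.87716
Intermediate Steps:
Mul(Add(-7668, 12145), Pow(Add(L, 29018), -1)) = Mul(Add(-7668, 12145), Pow(Add(-34122, 29018), -1)) = Mul(4477, Pow(-5104, -1)) = Mul(4477, Rational(-1, 5104)) = Rational(-407, 464)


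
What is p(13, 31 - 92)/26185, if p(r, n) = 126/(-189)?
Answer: -2/78555 ≈ -2.5460e-5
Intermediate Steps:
p(r, n) = -⅔ (p(r, n) = 126*(-1/189) = -⅔)
p(13, 31 - 92)/26185 = -⅔/26185 = -⅔*1/26185 = -2/78555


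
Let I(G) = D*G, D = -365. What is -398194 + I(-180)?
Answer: -332494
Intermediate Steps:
I(G) = -365*G
-398194 + I(-180) = -398194 - 365*(-180) = -398194 + 65700 = -332494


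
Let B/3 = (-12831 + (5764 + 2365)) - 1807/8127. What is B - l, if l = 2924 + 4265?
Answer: -57689962/2709 ≈ -21296.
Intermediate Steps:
B = -38214961/2709 (B = 3*((-12831 + (5764 + 2365)) - 1807/8127) = 3*((-12831 + 8129) - 1807*1/8127) = 3*(-4702 - 1807/8127) = 3*(-38214961/8127) = -38214961/2709 ≈ -14107.)
l = 7189
B - l = -38214961/2709 - 1*7189 = -38214961/2709 - 7189 = -57689962/2709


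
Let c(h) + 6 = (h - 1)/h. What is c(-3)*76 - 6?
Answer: -1082/3 ≈ -360.67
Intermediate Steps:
c(h) = -6 + (-1 + h)/h (c(h) = -6 + (h - 1)/h = -6 + (-1 + h)/h)
c(-3)*76 - 6 = (-5 - 1/(-3))*76 - 6 = (-5 - 1*(-⅓))*76 - 6 = (-5 + ⅓)*76 - 6 = -14/3*76 - 6 = -1064/3 - 6 = -1082/3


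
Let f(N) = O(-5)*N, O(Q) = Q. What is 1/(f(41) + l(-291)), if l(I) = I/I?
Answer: -1/204 ≈ -0.0049020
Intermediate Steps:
f(N) = -5*N
l(I) = 1
1/(f(41) + l(-291)) = 1/(-5*41 + 1) = 1/(-205 + 1) = 1/(-204) = -1/204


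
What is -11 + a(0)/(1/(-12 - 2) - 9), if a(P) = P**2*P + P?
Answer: -11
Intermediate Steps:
a(P) = P + P**3 (a(P) = P**3 + P = P + P**3)
-11 + a(0)/(1/(-12 - 2) - 9) = -11 + (0 + 0**3)/(1/(-12 - 2) - 9) = -11 + (0 + 0)/(1/(-14) - 9) = -11 + 0/(-1/14 - 9) = -11 + 0/(-127/14) = -11 + 0*(-14/127) = -11 + 0 = -11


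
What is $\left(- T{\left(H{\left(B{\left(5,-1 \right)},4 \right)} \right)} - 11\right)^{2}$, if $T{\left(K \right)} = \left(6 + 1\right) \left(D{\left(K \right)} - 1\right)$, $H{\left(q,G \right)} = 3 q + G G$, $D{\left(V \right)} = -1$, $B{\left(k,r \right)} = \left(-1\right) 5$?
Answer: $9$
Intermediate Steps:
$B{\left(k,r \right)} = -5$
$H{\left(q,G \right)} = G^{2} + 3 q$ ($H{\left(q,G \right)} = 3 q + G^{2} = G^{2} + 3 q$)
$T{\left(K \right)} = -14$ ($T{\left(K \right)} = \left(6 + 1\right) \left(-1 - 1\right) = 7 \left(-2\right) = -14$)
$\left(- T{\left(H{\left(B{\left(5,-1 \right)},4 \right)} \right)} - 11\right)^{2} = \left(\left(-1\right) \left(-14\right) - 11\right)^{2} = \left(14 - 11\right)^{2} = 3^{2} = 9$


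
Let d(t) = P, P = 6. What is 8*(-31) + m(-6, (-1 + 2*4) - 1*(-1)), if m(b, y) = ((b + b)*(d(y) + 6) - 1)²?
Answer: 20777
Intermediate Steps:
d(t) = 6
m(b, y) = (-1 + 24*b)² (m(b, y) = ((b + b)*(6 + 6) - 1)² = ((2*b)*12 - 1)² = (24*b - 1)² = (-1 + 24*b)²)
8*(-31) + m(-6, (-1 + 2*4) - 1*(-1)) = 8*(-31) + (-1 + 24*(-6))² = -248 + (-1 - 144)² = -248 + (-145)² = -248 + 21025 = 20777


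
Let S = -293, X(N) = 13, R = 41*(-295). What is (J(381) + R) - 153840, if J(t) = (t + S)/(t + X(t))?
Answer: -32689151/197 ≈ -1.6593e+5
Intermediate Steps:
R = -12095
J(t) = (-293 + t)/(13 + t) (J(t) = (t - 293)/(t + 13) = (-293 + t)/(13 + t))
(J(381) + R) - 153840 = ((-293 + 381)/(13 + 381) - 12095) - 153840 = (88/394 - 12095) - 153840 = ((1/394)*88 - 12095) - 153840 = (44/197 - 12095) - 153840 = -2382671/197 - 153840 = -32689151/197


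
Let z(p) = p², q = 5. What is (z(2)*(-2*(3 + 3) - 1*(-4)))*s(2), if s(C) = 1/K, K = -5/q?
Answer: 32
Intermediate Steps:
K = -1 (K = -5/5 = -5*⅕ = -1)
s(C) = -1 (s(C) = 1/(-1) = -1)
(z(2)*(-2*(3 + 3) - 1*(-4)))*s(2) = (2²*(-2*(3 + 3) - 1*(-4)))*(-1) = (4*(-2*6 + 4))*(-1) = (4*(-12 + 4))*(-1) = (4*(-8))*(-1) = -32*(-1) = 32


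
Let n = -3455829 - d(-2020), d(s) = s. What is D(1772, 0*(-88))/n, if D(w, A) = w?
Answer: -1772/3453809 ≈ -0.00051306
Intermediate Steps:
n = -3453809 (n = -3455829 - 1*(-2020) = -3455829 + 2020 = -3453809)
D(1772, 0*(-88))/n = 1772/(-3453809) = 1772*(-1/3453809) = -1772/3453809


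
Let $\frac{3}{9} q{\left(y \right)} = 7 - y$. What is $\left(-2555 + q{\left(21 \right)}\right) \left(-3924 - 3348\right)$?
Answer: $18885384$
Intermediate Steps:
$q{\left(y \right)} = 21 - 3 y$ ($q{\left(y \right)} = 3 \left(7 - y\right) = 21 - 3 y$)
$\left(-2555 + q{\left(21 \right)}\right) \left(-3924 - 3348\right) = \left(-2555 + \left(21 - 63\right)\right) \left(-3924 - 3348\right) = \left(-2555 + \left(21 - 63\right)\right) \left(-7272\right) = \left(-2555 - 42\right) \left(-7272\right) = \left(-2597\right) \left(-7272\right) = 18885384$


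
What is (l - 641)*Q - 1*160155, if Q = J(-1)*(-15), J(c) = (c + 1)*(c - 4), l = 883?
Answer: -160155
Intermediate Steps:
J(c) = (1 + c)*(-4 + c)
Q = 0 (Q = (-4 + (-1)² - 3*(-1))*(-15) = (-4 + 1 + 3)*(-15) = 0*(-15) = 0)
(l - 641)*Q - 1*160155 = (883 - 641)*0 - 1*160155 = 242*0 - 160155 = 0 - 160155 = -160155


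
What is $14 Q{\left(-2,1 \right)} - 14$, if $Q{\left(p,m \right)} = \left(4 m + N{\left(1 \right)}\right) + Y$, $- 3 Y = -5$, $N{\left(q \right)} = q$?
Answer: $\frac{238}{3} \approx 79.333$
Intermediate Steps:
$Y = \frac{5}{3}$ ($Y = \left(- \frac{1}{3}\right) \left(-5\right) = \frac{5}{3} \approx 1.6667$)
$Q{\left(p,m \right)} = \frac{8}{3} + 4 m$ ($Q{\left(p,m \right)} = \left(4 m + 1\right) + \frac{5}{3} = \left(1 + 4 m\right) + \frac{5}{3} = \frac{8}{3} + 4 m$)
$14 Q{\left(-2,1 \right)} - 14 = 14 \left(\frac{8}{3} + 4 \cdot 1\right) - 14 = 14 \left(\frac{8}{3} + 4\right) - 14 = 14 \cdot \frac{20}{3} - 14 = \frac{280}{3} - 14 = \frac{238}{3}$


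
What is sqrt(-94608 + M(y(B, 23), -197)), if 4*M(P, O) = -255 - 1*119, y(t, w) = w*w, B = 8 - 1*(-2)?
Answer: I*sqrt(378806)/2 ≈ 307.74*I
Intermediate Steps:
B = 10 (B = 8 + 2 = 10)
y(t, w) = w**2
M(P, O) = -187/2 (M(P, O) = (-255 - 1*119)/4 = (-255 - 119)/4 = (1/4)*(-374) = -187/2)
sqrt(-94608 + M(y(B, 23), -197)) = sqrt(-94608 - 187/2) = sqrt(-189403/2) = I*sqrt(378806)/2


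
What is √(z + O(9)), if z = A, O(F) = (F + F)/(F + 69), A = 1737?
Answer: 2*√73398/13 ≈ 41.680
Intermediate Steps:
O(F) = 2*F/(69 + F) (O(F) = (2*F)/(69 + F) = 2*F/(69 + F))
z = 1737
√(z + O(9)) = √(1737 + 2*9/(69 + 9)) = √(1737 + 2*9/78) = √(1737 + 2*9*(1/78)) = √(1737 + 3/13) = √(22584/13) = 2*√73398/13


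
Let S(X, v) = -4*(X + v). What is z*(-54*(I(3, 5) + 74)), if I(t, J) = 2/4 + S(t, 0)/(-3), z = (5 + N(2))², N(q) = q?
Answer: -207711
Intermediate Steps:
S(X, v) = -4*X - 4*v
z = 49 (z = (5 + 2)² = 7² = 49)
I(t, J) = ½ + 4*t/3 (I(t, J) = 2/4 + (-4*t - 4*0)/(-3) = 2*(¼) + (-4*t + 0)*(-⅓) = ½ - 4*t*(-⅓) = ½ + 4*t/3)
z*(-54*(I(3, 5) + 74)) = 49*(-54*((½ + (4/3)*3) + 74)) = 49*(-54*((½ + 4) + 74)) = 49*(-54*(9/2 + 74)) = 49*(-54*157/2) = 49*(-4239) = -207711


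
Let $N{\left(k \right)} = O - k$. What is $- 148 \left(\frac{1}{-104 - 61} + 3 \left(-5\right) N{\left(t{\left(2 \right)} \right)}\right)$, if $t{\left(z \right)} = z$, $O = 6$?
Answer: $\frac{1465348}{165} \approx 8880.9$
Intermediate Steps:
$N{\left(k \right)} = 6 - k$
$- 148 \left(\frac{1}{-104 - 61} + 3 \left(-5\right) N{\left(t{\left(2 \right)} \right)}\right) = - 148 \left(\frac{1}{-104 - 61} + 3 \left(-5\right) \left(6 - 2\right)\right) = - 148 \left(\frac{1}{-165} - 15 \left(6 - 2\right)\right) = - 148 \left(- \frac{1}{165} - 60\right) = \left(-148\right) \left(- \frac{9901}{165}\right) = \frac{1465348}{165}$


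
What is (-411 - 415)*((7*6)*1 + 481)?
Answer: -431998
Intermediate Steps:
(-411 - 415)*((7*6)*1 + 481) = -826*(42*1 + 481) = -826*(42 + 481) = -826*523 = -431998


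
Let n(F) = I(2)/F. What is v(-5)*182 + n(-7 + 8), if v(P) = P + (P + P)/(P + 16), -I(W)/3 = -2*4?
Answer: -11566/11 ≈ -1051.5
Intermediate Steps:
I(W) = 24 (I(W) = -(-6)*4 = -3*(-8) = 24)
v(P) = P + 2*P/(16 + P) (v(P) = P + (2*P)/(16 + P) = P + 2*P/(16 + P))
n(F) = 24/F
v(-5)*182 + n(-7 + 8) = -5*(18 - 5)/(16 - 5)*182 + 24/(-7 + 8) = -5*13/11*182 + 24/1 = -5*1/11*13*182 + 24*1 = -65/11*182 + 24 = -11830/11 + 24 = -11566/11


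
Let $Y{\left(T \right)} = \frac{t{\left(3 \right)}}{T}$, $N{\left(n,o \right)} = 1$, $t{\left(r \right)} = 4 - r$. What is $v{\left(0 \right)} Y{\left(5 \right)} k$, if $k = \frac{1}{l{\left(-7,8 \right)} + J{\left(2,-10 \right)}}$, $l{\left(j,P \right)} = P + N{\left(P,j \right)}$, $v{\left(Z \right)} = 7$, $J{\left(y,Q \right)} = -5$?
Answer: $\frac{7}{20} \approx 0.35$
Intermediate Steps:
$Y{\left(T \right)} = \frac{1}{T}$ ($Y{\left(T \right)} = \frac{4 - 3}{T} = 1 \frac{1}{T} = \frac{1}{T}$)
$l{\left(j,P \right)} = 1 + P$ ($l{\left(j,P \right)} = P + 1 = 1 + P$)
$k = \frac{1}{4}$ ($k = \frac{1}{\left(1 + 8\right) - 5} = \frac{1}{9 - 5} = \frac{1}{4} \approx 0.25$)
$v{\left(0 \right)} Y{\left(5 \right)} k = 7 \cdot \frac{1}{5} \cdot \frac{1}{4} = 7 \cdot \frac{1}{20} = \frac{7}{20}$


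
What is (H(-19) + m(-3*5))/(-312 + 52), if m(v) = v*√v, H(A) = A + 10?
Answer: 9/260 + 3*I*√15/52 ≈ 0.034615 + 0.22344*I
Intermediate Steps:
H(A) = 10 + A
m(v) = v^(3/2)
(H(-19) + m(-3*5))/(-312 + 52) = ((10 - 19) + (-3*5)^(3/2))/(-312 + 52) = (-9 + (-15)^(3/2))/(-260) = (-9 - 15*I*√15)*(-1/260) = 9/260 + 3*I*√15/52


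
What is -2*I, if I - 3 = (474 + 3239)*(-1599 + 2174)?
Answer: -4269956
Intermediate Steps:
I = 2134978 (I = 3 + (474 + 3239)*(-1599 + 2174) = 3 + 3713*575 = 3 + 2134975 = 2134978)
-2*I = -2*2134978 = -4269956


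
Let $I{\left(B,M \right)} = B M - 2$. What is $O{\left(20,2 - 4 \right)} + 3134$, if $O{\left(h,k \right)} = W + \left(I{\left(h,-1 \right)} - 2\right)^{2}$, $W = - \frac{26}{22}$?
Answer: $\frac{40797}{11} \approx 3708.8$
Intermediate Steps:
$I{\left(B,M \right)} = -2 + B M$
$W = - \frac{13}{11}$ ($W = \left(-26\right) \frac{1}{22} = - \frac{13}{11} \approx -1.1818$)
$O{\left(h,k \right)} = - \frac{13}{11} + \left(-4 - h\right)^{2}$ ($O{\left(h,k \right)} = - \frac{13}{11} + \left(\left(-2 + h \left(-1\right)\right) - 2\right)^{2} = - \frac{13}{11} + \left(\left(-2 - h\right) - 2\right)^{2} = - \frac{13}{11} + \left(-4 - h\right)^{2}$)
$O{\left(20,2 - 4 \right)} + 3134 = \left(\frac{163}{11} + 20^{2} + 8 \cdot 20\right) + 3134 = \left(\frac{163}{11} + 400 + 160\right) + 3134 = \frac{6323}{11} + 3134 = \frac{40797}{11}$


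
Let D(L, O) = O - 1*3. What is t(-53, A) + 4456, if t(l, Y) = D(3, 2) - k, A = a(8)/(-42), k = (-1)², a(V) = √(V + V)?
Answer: 4454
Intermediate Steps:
D(L, O) = -3 + O (D(L, O) = O - 3 = -3 + O)
a(V) = √2*√V (a(V) = √(2*V) = √2*√V)
k = 1
A = -2/21 (A = (√2*√8)/(-42) = (√2*(2*√2))*(-1/42) = 4*(-1/42) = -2/21 ≈ -0.095238)
t(l, Y) = -2 (t(l, Y) = (-3 + 2) - 1*1 = -1 - 1 = -2)
t(-53, A) + 4456 = -2 + 4456 = 4454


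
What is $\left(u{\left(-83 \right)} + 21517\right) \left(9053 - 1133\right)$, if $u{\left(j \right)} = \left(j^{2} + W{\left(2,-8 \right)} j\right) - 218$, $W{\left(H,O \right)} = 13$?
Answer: $214703280$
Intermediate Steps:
$u{\left(j \right)} = -218 + j^{2} + 13 j$ ($u{\left(j \right)} = \left(j^{2} + 13 j\right) - 218 = -218 + j^{2} + 13 j$)
$\left(u{\left(-83 \right)} + 21517\right) \left(9053 - 1133\right) = \left(\left(-218 + \left(-83\right)^{2} + 13 \left(-83\right)\right) + 21517\right) \left(9053 - 1133\right) = \left(\left(-218 + 6889 - 1079\right) + 21517\right) \left(9053 - 1133\right) = \left(5592 + 21517\right) 7920 = 27109 \cdot 7920 = 214703280$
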